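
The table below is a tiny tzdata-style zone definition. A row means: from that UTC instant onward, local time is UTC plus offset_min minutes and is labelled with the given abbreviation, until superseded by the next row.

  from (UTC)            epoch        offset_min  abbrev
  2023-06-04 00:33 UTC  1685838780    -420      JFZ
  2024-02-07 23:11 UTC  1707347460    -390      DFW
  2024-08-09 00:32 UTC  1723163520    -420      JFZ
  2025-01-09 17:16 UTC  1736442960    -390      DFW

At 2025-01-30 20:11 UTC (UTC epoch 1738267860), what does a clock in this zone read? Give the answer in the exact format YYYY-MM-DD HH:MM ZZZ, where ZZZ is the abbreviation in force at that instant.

Query: 2025-01-30 20:11 UTC
Rule 4/4 (DFW, -06:30): 2025-01-09 17:16 UTC ≤ query < +∞
20·60 + 11 - 390 = 821 min
821 = 0·1440 + 821; 821 = 13·60 + 41 → 13:41, same day
→ 2025-01-30 13:41 DFW

2025-01-30 13:41 DFW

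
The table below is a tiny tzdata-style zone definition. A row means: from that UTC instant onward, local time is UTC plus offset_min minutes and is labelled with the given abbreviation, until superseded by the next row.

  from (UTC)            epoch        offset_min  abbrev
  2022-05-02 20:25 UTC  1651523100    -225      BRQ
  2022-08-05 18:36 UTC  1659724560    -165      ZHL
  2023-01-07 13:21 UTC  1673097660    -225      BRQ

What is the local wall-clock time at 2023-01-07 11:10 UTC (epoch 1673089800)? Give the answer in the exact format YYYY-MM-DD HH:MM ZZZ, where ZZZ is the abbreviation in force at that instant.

Query: 2023-01-07 11:10 UTC
Rule 2/3 (ZHL, -02:45): 2022-08-05 18:36 UTC ≤ query < 2023-01-07 13:21 UTC
11·60 + 10 - 165 = 505 min
505 = 0·1440 + 505; 505 = 8·60 + 25 → 08:25, same day
→ 2023-01-07 08:25 ZHL

2023-01-07 08:25 ZHL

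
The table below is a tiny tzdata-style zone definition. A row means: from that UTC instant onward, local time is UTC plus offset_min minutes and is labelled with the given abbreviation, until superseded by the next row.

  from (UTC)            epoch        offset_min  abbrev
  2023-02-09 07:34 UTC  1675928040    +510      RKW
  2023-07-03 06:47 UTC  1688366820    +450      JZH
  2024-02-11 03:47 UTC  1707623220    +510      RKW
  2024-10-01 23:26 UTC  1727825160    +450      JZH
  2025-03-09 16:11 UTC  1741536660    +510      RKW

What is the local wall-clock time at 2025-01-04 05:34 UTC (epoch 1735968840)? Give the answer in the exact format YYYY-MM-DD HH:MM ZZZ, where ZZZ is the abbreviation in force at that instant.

2025-01-04 13:04 JZH

Query: 2025-01-04 05:34 UTC
Rule 4/5 (JZH, +07:30): 2024-10-01 23:26 UTC ≤ query < 2025-03-09 16:11 UTC
5·60 + 34 + 450 = 784 min
784 = 0·1440 + 784; 784 = 13·60 + 4 → 13:04, same day
→ 2025-01-04 13:04 JZH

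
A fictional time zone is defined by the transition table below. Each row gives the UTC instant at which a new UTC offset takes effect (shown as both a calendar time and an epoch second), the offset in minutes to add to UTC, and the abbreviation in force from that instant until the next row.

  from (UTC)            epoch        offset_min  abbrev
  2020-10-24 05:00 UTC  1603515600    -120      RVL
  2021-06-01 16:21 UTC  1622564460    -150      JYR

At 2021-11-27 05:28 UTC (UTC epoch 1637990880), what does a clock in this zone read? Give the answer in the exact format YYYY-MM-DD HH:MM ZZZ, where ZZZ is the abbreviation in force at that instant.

Query: 2021-11-27 05:28 UTC
Rule 2/2 (JYR, -02:30): 2021-06-01 16:21 UTC ≤ query < +∞
5·60 + 28 - 150 = 178 min
178 = 0·1440 + 178; 178 = 2·60 + 58 → 02:58, same day
→ 2021-11-27 02:58 JYR

2021-11-27 02:58 JYR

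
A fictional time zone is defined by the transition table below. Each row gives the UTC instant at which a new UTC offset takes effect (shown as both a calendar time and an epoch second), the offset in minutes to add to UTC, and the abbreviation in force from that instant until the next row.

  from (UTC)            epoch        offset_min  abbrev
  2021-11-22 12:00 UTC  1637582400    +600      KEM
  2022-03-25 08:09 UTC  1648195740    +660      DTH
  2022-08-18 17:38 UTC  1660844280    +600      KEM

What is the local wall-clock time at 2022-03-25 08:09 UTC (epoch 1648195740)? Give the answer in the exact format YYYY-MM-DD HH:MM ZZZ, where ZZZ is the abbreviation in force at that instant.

2022-03-25 19:09 DTH

Query: 2022-03-25 08:09 UTC
Rule 2/3 (DTH, +11:00): 2022-03-25 08:09 UTC ≤ query < 2022-08-18 17:38 UTC
8·60 + 9 + 660 = 1149 min
1149 = 0·1440 + 1149; 1149 = 19·60 + 9 → 19:09, same day
→ 2022-03-25 19:09 DTH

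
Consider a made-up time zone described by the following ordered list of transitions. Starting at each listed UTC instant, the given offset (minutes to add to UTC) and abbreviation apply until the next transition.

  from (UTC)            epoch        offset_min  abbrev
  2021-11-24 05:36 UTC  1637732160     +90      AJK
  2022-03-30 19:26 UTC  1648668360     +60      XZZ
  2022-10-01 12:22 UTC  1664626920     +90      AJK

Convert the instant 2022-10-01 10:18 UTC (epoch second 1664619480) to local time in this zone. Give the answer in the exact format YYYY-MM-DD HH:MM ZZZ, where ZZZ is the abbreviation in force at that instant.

2022-10-01 11:18 XZZ

Query: 2022-10-01 10:18 UTC
Rule 2/3 (XZZ, +01:00): 2022-03-30 19:26 UTC ≤ query < 2022-10-01 12:22 UTC
10·60 + 18 + 60 = 678 min
678 = 0·1440 + 678; 678 = 11·60 + 18 → 11:18, same day
→ 2022-10-01 11:18 XZZ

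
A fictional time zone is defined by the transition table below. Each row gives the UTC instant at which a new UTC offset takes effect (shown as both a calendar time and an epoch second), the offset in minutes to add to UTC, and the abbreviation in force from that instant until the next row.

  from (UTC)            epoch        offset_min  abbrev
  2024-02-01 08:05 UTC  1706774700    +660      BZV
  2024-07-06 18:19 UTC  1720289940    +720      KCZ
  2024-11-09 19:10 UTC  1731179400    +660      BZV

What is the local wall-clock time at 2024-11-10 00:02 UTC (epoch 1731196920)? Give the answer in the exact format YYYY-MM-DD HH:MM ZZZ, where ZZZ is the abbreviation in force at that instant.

2024-11-10 11:02 BZV

Query: 2024-11-10 00:02 UTC
Rule 3/3 (BZV, +11:00): 2024-11-09 19:10 UTC ≤ query < +∞
0·60 + 2 + 660 = 662 min
662 = 0·1440 + 662; 662 = 11·60 + 2 → 11:02, same day
→ 2024-11-10 11:02 BZV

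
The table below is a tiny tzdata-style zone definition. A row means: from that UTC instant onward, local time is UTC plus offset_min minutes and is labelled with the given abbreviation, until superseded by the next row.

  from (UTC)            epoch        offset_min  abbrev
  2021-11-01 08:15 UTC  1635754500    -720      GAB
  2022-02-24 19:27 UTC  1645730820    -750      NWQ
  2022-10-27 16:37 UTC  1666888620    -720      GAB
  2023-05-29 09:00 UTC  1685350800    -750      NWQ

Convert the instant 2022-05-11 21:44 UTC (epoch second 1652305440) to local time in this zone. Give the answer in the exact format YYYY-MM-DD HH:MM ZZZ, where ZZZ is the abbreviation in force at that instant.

2022-05-11 09:14 NWQ

Query: 2022-05-11 21:44 UTC
Rule 2/4 (NWQ, -12:30): 2022-02-24 19:27 UTC ≤ query < 2022-10-27 16:37 UTC
21·60 + 44 - 750 = 554 min
554 = 0·1440 + 554; 554 = 9·60 + 14 → 09:14, same day
→ 2022-05-11 09:14 NWQ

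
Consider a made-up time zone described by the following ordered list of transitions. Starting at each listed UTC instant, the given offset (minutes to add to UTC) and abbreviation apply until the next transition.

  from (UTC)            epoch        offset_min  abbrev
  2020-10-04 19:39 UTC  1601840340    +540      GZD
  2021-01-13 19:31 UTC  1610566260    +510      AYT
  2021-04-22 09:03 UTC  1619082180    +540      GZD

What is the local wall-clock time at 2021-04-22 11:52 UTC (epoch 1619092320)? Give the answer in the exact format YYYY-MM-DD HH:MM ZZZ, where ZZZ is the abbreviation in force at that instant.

2021-04-22 20:52 GZD

Query: 2021-04-22 11:52 UTC
Rule 3/3 (GZD, +09:00): 2021-04-22 09:03 UTC ≤ query < +∞
11·60 + 52 + 540 = 1252 min
1252 = 0·1440 + 1252; 1252 = 20·60 + 52 → 20:52, same day
→ 2021-04-22 20:52 GZD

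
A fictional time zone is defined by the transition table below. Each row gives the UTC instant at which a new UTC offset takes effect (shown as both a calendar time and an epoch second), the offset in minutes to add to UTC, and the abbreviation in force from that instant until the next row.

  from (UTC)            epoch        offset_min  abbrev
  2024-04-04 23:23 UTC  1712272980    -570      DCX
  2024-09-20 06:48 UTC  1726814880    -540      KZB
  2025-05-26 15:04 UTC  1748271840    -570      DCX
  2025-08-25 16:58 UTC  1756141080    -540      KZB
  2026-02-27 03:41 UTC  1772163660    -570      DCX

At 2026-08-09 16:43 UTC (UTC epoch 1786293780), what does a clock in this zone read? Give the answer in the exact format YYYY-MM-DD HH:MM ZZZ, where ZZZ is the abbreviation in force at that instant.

2026-08-09 07:13 DCX

Query: 2026-08-09 16:43 UTC
Rule 5/5 (DCX, -09:30): 2026-02-27 03:41 UTC ≤ query < +∞
16·60 + 43 - 570 = 433 min
433 = 0·1440 + 433; 433 = 7·60 + 13 → 07:13, same day
→ 2026-08-09 07:13 DCX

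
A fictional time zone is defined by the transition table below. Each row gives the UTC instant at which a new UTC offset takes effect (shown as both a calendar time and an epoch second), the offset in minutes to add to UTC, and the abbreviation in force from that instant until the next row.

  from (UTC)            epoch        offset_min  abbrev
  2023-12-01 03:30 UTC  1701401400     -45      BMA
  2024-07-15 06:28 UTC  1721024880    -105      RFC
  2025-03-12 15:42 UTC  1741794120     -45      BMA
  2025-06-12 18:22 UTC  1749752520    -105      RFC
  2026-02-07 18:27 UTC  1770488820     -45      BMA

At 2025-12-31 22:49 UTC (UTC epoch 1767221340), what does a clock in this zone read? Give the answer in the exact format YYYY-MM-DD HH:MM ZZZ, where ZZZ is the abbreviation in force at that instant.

2025-12-31 21:04 RFC

Query: 2025-12-31 22:49 UTC
Rule 4/5 (RFC, -01:45): 2025-06-12 18:22 UTC ≤ query < 2026-02-07 18:27 UTC
22·60 + 49 - 105 = 1264 min
1264 = 0·1440 + 1264; 1264 = 21·60 + 4 → 21:04, same day
→ 2025-12-31 21:04 RFC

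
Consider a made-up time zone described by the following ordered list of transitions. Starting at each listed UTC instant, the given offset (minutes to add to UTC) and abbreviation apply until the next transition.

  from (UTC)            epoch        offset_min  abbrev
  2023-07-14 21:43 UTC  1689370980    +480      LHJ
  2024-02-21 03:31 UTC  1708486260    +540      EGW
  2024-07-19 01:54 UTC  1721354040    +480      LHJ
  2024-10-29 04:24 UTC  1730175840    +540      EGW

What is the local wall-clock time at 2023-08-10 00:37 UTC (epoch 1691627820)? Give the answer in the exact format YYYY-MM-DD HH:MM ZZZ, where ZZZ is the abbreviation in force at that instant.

2023-08-10 08:37 LHJ

Query: 2023-08-10 00:37 UTC
Rule 1/4 (LHJ, +08:00): 2023-07-14 21:43 UTC ≤ query < 2024-02-21 03:31 UTC
0·60 + 37 + 480 = 517 min
517 = 0·1440 + 517; 517 = 8·60 + 37 → 08:37, same day
→ 2023-08-10 08:37 LHJ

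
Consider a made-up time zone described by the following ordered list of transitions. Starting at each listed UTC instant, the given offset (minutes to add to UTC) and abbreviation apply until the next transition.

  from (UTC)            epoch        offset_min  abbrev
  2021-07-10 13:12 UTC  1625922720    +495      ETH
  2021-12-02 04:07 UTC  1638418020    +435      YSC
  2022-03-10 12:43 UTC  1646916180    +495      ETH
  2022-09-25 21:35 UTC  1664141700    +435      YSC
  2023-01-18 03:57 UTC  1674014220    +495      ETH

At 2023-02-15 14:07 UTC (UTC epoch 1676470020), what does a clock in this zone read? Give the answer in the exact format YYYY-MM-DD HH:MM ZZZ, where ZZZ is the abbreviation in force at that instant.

2023-02-15 22:22 ETH

Query: 2023-02-15 14:07 UTC
Rule 5/5 (ETH, +08:15): 2023-01-18 03:57 UTC ≤ query < +∞
14·60 + 7 + 495 = 1342 min
1342 = 0·1440 + 1342; 1342 = 22·60 + 22 → 22:22, same day
→ 2023-02-15 22:22 ETH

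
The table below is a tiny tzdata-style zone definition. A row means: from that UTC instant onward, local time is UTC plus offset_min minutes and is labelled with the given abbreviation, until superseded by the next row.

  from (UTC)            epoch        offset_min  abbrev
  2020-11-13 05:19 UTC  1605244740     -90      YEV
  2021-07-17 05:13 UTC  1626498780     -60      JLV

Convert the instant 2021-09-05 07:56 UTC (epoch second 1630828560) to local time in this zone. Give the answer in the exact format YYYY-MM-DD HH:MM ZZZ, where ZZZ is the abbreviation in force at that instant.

2021-09-05 06:56 JLV

Query: 2021-09-05 07:56 UTC
Rule 2/2 (JLV, -01:00): 2021-07-17 05:13 UTC ≤ query < +∞
7·60 + 56 - 60 = 416 min
416 = 0·1440 + 416; 416 = 6·60 + 56 → 06:56, same day
→ 2021-09-05 06:56 JLV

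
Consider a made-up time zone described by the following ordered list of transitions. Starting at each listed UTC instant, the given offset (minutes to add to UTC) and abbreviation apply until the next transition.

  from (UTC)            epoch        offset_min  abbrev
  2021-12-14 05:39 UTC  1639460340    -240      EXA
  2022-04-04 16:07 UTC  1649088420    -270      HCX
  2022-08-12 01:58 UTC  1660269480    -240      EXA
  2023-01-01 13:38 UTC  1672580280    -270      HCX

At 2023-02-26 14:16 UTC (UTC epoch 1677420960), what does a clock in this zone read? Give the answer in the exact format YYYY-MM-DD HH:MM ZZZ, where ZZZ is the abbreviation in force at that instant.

Query: 2023-02-26 14:16 UTC
Rule 4/4 (HCX, -04:30): 2023-01-01 13:38 UTC ≤ query < +∞
14·60 + 16 - 270 = 586 min
586 = 0·1440 + 586; 586 = 9·60 + 46 → 09:46, same day
→ 2023-02-26 09:46 HCX

2023-02-26 09:46 HCX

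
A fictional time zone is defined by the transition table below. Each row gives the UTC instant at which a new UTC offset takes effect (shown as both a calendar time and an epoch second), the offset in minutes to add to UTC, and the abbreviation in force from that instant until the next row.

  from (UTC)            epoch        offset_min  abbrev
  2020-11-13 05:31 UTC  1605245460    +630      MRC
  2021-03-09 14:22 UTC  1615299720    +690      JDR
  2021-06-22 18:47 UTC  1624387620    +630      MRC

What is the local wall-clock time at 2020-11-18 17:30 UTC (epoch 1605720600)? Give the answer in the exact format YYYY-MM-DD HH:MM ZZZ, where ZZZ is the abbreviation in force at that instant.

Query: 2020-11-18 17:30 UTC
Rule 1/3 (MRC, +10:30): 2020-11-13 05:31 UTC ≤ query < 2021-03-09 14:22 UTC
17·60 + 30 + 630 = 1680 min
1680 = 1·1440 + 240; 240 = 4·60 + 0 → 04:00, 2020-11-18 + 1 day = 2020-11-19
→ 2020-11-19 04:00 MRC

2020-11-19 04:00 MRC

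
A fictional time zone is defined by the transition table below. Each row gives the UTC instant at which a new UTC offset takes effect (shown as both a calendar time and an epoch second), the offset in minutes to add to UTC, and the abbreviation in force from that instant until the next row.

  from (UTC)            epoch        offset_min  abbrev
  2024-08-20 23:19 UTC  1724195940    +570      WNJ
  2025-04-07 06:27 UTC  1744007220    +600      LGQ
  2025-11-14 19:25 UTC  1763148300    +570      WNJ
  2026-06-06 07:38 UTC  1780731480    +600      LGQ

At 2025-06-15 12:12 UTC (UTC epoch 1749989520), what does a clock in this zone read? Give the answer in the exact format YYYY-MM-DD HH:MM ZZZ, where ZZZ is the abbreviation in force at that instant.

Query: 2025-06-15 12:12 UTC
Rule 2/4 (LGQ, +10:00): 2025-04-07 06:27 UTC ≤ query < 2025-11-14 19:25 UTC
12·60 + 12 + 600 = 1332 min
1332 = 0·1440 + 1332; 1332 = 22·60 + 12 → 22:12, same day
→ 2025-06-15 22:12 LGQ

2025-06-15 22:12 LGQ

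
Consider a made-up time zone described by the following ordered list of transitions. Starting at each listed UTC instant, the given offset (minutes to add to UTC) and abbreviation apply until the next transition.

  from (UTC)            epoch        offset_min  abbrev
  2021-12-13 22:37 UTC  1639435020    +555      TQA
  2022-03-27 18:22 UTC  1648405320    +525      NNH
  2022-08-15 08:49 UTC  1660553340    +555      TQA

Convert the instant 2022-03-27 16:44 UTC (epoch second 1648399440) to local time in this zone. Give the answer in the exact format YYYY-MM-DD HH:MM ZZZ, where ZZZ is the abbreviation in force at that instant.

2022-03-28 01:59 TQA

Query: 2022-03-27 16:44 UTC
Rule 1/3 (TQA, +09:15): 2021-12-13 22:37 UTC ≤ query < 2022-03-27 18:22 UTC
16·60 + 44 + 555 = 1559 min
1559 = 1·1440 + 119; 119 = 1·60 + 59 → 01:59, 2022-03-27 + 1 day = 2022-03-28
→ 2022-03-28 01:59 TQA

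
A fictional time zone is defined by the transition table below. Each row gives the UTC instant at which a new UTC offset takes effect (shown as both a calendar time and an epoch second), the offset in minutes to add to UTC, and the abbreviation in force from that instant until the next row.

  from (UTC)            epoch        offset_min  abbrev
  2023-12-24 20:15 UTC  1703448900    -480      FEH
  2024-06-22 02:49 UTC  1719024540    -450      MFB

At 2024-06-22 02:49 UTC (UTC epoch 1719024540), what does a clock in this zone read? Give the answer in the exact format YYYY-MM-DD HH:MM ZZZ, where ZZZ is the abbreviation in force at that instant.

Query: 2024-06-22 02:49 UTC
Rule 2/2 (MFB, -07:30): 2024-06-22 02:49 UTC ≤ query < +∞
2·60 + 49 - 450 = -281 min
-281 = -1·1440 + 1159; 1159 = 19·60 + 19 → 19:19, 2024-06-22 - 1 day = 2024-06-21
→ 2024-06-21 19:19 MFB

2024-06-21 19:19 MFB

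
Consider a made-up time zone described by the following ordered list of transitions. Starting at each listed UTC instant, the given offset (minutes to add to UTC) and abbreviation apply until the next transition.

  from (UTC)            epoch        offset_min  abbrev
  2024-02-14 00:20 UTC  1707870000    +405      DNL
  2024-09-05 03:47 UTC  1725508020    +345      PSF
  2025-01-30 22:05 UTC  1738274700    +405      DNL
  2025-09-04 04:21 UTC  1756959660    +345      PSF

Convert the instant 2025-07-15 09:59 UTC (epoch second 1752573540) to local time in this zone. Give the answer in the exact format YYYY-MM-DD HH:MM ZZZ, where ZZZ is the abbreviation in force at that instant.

Query: 2025-07-15 09:59 UTC
Rule 3/4 (DNL, +06:45): 2025-01-30 22:05 UTC ≤ query < 2025-09-04 04:21 UTC
9·60 + 59 + 405 = 1004 min
1004 = 0·1440 + 1004; 1004 = 16·60 + 44 → 16:44, same day
→ 2025-07-15 16:44 DNL

2025-07-15 16:44 DNL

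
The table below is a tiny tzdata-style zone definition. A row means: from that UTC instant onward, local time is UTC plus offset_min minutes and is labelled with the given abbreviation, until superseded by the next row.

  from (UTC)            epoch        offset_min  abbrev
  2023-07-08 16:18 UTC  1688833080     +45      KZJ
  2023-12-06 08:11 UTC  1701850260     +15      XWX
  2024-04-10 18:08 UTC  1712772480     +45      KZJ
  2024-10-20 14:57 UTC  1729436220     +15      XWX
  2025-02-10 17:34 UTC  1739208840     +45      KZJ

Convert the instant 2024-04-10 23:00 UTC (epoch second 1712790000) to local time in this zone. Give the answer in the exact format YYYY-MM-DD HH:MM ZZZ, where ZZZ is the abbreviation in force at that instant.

2024-04-10 23:45 KZJ

Query: 2024-04-10 23:00 UTC
Rule 3/5 (KZJ, +00:45): 2024-04-10 18:08 UTC ≤ query < 2024-10-20 14:57 UTC
23·60 + 0 + 45 = 1425 min
1425 = 0·1440 + 1425; 1425 = 23·60 + 45 → 23:45, same day
→ 2024-04-10 23:45 KZJ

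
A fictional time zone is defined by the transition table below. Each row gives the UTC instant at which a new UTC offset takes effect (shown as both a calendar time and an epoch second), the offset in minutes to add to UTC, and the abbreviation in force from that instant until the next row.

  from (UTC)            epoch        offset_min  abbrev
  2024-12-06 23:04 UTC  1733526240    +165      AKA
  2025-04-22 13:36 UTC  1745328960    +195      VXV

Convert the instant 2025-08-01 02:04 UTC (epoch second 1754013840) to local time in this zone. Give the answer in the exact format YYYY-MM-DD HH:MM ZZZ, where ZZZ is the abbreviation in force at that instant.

Query: 2025-08-01 02:04 UTC
Rule 2/2 (VXV, +03:15): 2025-04-22 13:36 UTC ≤ query < +∞
2·60 + 4 + 195 = 319 min
319 = 0·1440 + 319; 319 = 5·60 + 19 → 05:19, same day
→ 2025-08-01 05:19 VXV

2025-08-01 05:19 VXV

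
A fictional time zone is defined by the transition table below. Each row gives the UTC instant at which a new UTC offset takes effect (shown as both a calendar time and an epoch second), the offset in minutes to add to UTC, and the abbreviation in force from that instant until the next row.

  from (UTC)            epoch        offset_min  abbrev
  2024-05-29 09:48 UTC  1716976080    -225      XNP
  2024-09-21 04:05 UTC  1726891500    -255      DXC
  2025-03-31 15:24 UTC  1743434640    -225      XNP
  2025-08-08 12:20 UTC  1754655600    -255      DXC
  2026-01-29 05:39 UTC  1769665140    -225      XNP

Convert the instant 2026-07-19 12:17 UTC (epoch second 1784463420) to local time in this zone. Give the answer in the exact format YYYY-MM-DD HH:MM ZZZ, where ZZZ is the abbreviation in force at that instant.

2026-07-19 08:32 XNP

Query: 2026-07-19 12:17 UTC
Rule 5/5 (XNP, -03:45): 2026-01-29 05:39 UTC ≤ query < +∞
12·60 + 17 - 225 = 512 min
512 = 0·1440 + 512; 512 = 8·60 + 32 → 08:32, same day
→ 2026-07-19 08:32 XNP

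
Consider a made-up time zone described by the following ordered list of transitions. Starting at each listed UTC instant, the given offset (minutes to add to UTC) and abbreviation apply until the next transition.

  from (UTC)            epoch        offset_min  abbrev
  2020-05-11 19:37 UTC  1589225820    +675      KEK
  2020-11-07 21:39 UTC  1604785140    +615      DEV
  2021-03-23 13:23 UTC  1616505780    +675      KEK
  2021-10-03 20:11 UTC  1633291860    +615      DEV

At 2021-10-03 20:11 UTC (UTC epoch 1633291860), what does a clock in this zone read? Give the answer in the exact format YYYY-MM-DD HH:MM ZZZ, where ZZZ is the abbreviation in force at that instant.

2021-10-04 06:26 DEV

Query: 2021-10-03 20:11 UTC
Rule 4/4 (DEV, +10:15): 2021-10-03 20:11 UTC ≤ query < +∞
20·60 + 11 + 615 = 1826 min
1826 = 1·1440 + 386; 386 = 6·60 + 26 → 06:26, 2021-10-03 + 1 day = 2021-10-04
→ 2021-10-04 06:26 DEV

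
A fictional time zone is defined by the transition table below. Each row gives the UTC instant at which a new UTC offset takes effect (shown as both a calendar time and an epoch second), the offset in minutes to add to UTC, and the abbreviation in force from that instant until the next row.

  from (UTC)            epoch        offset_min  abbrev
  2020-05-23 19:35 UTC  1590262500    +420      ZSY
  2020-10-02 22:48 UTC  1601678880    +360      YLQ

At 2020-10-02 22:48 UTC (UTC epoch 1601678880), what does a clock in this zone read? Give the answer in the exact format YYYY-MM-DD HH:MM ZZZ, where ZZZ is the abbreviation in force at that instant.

Query: 2020-10-02 22:48 UTC
Rule 2/2 (YLQ, +06:00): 2020-10-02 22:48 UTC ≤ query < +∞
22·60 + 48 + 360 = 1728 min
1728 = 1·1440 + 288; 288 = 4·60 + 48 → 04:48, 2020-10-02 + 1 day = 2020-10-03
→ 2020-10-03 04:48 YLQ

2020-10-03 04:48 YLQ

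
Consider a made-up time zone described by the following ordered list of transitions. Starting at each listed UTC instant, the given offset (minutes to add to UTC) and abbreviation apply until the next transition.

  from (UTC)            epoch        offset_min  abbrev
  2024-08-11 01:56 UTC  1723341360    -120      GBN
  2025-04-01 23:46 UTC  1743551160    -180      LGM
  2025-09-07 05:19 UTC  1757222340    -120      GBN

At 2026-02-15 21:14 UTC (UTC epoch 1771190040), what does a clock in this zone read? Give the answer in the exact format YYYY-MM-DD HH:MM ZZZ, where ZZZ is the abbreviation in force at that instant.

2026-02-15 19:14 GBN

Query: 2026-02-15 21:14 UTC
Rule 3/3 (GBN, -02:00): 2025-09-07 05:19 UTC ≤ query < +∞
21·60 + 14 - 120 = 1154 min
1154 = 0·1440 + 1154; 1154 = 19·60 + 14 → 19:14, same day
→ 2026-02-15 19:14 GBN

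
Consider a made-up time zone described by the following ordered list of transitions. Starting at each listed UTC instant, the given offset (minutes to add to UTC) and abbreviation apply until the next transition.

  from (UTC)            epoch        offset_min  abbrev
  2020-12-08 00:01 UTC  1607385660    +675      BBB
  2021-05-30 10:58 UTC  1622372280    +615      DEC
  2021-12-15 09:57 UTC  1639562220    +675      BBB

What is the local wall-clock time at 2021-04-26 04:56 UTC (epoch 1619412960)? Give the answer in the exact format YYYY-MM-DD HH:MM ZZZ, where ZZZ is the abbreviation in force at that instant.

Query: 2021-04-26 04:56 UTC
Rule 1/3 (BBB, +11:15): 2020-12-08 00:01 UTC ≤ query < 2021-05-30 10:58 UTC
4·60 + 56 + 675 = 971 min
971 = 0·1440 + 971; 971 = 16·60 + 11 → 16:11, same day
→ 2021-04-26 16:11 BBB

2021-04-26 16:11 BBB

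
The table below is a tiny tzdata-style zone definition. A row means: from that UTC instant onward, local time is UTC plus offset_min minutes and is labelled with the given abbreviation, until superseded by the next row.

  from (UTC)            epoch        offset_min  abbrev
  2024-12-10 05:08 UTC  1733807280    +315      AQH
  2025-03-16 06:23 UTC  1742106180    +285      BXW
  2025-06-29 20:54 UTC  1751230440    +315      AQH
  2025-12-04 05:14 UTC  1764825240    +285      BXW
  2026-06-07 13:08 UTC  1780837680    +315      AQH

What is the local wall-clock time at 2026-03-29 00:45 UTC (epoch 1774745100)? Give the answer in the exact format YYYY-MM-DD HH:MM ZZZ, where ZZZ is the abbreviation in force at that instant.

Query: 2026-03-29 00:45 UTC
Rule 4/5 (BXW, +04:45): 2025-12-04 05:14 UTC ≤ query < 2026-06-07 13:08 UTC
0·60 + 45 + 285 = 330 min
330 = 0·1440 + 330; 330 = 5·60 + 30 → 05:30, same day
→ 2026-03-29 05:30 BXW

2026-03-29 05:30 BXW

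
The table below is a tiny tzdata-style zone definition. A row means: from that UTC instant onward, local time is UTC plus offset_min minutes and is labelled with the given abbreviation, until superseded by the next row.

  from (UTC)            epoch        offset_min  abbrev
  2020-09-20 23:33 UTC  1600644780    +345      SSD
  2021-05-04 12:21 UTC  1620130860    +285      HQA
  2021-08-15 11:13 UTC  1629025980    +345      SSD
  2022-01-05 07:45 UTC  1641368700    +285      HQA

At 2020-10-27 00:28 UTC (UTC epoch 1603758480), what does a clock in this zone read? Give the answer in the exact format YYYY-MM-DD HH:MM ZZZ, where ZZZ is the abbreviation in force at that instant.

2020-10-27 06:13 SSD

Query: 2020-10-27 00:28 UTC
Rule 1/4 (SSD, +05:45): 2020-09-20 23:33 UTC ≤ query < 2021-05-04 12:21 UTC
0·60 + 28 + 345 = 373 min
373 = 0·1440 + 373; 373 = 6·60 + 13 → 06:13, same day
→ 2020-10-27 06:13 SSD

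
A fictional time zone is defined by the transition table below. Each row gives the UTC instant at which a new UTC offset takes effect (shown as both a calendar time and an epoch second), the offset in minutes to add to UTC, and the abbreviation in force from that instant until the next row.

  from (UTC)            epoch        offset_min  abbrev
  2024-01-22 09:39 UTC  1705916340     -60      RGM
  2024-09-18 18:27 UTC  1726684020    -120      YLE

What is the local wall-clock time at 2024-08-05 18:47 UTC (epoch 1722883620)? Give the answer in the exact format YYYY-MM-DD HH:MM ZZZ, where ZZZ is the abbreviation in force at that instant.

2024-08-05 17:47 RGM

Query: 2024-08-05 18:47 UTC
Rule 1/2 (RGM, -01:00): 2024-01-22 09:39 UTC ≤ query < 2024-09-18 18:27 UTC
18·60 + 47 - 60 = 1067 min
1067 = 0·1440 + 1067; 1067 = 17·60 + 47 → 17:47, same day
→ 2024-08-05 17:47 RGM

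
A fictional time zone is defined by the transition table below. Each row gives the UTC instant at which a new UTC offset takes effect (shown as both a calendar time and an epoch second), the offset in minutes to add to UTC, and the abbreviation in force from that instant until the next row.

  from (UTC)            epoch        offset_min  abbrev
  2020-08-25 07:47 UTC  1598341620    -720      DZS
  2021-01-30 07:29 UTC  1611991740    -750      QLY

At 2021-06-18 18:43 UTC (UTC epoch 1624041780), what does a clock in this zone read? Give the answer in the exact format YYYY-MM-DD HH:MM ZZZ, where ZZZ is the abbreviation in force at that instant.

2021-06-18 06:13 QLY

Query: 2021-06-18 18:43 UTC
Rule 2/2 (QLY, -12:30): 2021-01-30 07:29 UTC ≤ query < +∞
18·60 + 43 - 750 = 373 min
373 = 0·1440 + 373; 373 = 6·60 + 13 → 06:13, same day
→ 2021-06-18 06:13 QLY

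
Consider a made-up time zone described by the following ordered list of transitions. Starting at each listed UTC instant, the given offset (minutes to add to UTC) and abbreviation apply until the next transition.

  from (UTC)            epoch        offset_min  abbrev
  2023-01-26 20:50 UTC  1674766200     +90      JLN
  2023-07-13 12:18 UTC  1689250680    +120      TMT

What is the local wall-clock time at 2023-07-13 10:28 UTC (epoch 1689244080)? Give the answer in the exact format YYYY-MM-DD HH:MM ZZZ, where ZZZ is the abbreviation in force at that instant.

Query: 2023-07-13 10:28 UTC
Rule 1/2 (JLN, +01:30): 2023-01-26 20:50 UTC ≤ query < 2023-07-13 12:18 UTC
10·60 + 28 + 90 = 718 min
718 = 0·1440 + 718; 718 = 11·60 + 58 → 11:58, same day
→ 2023-07-13 11:58 JLN

2023-07-13 11:58 JLN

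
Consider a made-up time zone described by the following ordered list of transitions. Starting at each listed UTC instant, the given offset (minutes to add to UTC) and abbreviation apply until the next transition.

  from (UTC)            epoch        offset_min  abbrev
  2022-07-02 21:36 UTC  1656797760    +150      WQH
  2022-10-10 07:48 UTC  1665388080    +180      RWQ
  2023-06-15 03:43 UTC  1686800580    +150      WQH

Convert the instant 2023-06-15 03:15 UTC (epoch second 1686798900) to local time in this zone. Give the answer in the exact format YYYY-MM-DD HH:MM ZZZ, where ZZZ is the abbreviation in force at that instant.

Query: 2023-06-15 03:15 UTC
Rule 2/3 (RWQ, +03:00): 2022-10-10 07:48 UTC ≤ query < 2023-06-15 03:43 UTC
3·60 + 15 + 180 = 375 min
375 = 0·1440 + 375; 375 = 6·60 + 15 → 06:15, same day
→ 2023-06-15 06:15 RWQ

2023-06-15 06:15 RWQ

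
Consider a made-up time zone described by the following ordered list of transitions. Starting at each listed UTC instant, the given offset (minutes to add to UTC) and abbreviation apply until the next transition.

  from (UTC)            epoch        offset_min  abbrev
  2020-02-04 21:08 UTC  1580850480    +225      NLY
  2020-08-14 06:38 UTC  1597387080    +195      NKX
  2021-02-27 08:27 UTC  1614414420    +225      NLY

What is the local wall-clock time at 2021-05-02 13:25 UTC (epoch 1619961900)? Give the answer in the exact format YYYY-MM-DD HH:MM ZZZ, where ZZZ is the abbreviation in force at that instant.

Query: 2021-05-02 13:25 UTC
Rule 3/3 (NLY, +03:45): 2021-02-27 08:27 UTC ≤ query < +∞
13·60 + 25 + 225 = 1030 min
1030 = 0·1440 + 1030; 1030 = 17·60 + 10 → 17:10, same day
→ 2021-05-02 17:10 NLY

2021-05-02 17:10 NLY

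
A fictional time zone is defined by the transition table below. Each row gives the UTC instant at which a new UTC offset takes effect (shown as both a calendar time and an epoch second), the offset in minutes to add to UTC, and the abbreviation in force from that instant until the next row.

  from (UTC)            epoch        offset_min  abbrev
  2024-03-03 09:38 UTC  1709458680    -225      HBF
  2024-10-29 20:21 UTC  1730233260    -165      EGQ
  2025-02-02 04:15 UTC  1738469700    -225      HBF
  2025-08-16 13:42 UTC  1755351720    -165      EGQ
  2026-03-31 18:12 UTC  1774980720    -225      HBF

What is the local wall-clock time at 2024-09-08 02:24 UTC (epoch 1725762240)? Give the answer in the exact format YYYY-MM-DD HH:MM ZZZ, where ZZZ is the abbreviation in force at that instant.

Query: 2024-09-08 02:24 UTC
Rule 1/5 (HBF, -03:45): 2024-03-03 09:38 UTC ≤ query < 2024-10-29 20:21 UTC
2·60 + 24 - 225 = -81 min
-81 = -1·1440 + 1359; 1359 = 22·60 + 39 → 22:39, 2024-09-08 - 1 day = 2024-09-07
→ 2024-09-07 22:39 HBF

2024-09-07 22:39 HBF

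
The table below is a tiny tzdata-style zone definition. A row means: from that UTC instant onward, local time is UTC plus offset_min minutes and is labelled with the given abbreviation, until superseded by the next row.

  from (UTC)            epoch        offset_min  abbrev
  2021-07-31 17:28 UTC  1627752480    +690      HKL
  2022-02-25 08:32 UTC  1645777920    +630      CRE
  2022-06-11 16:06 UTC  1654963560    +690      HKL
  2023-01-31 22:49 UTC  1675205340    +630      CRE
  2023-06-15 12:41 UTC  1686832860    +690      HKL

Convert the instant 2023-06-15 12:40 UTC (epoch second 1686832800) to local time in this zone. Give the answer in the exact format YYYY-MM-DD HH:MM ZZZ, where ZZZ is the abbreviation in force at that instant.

2023-06-15 23:10 CRE

Query: 2023-06-15 12:40 UTC
Rule 4/5 (CRE, +10:30): 2023-01-31 22:49 UTC ≤ query < 2023-06-15 12:41 UTC
12·60 + 40 + 630 = 1390 min
1390 = 0·1440 + 1390; 1390 = 23·60 + 10 → 23:10, same day
→ 2023-06-15 23:10 CRE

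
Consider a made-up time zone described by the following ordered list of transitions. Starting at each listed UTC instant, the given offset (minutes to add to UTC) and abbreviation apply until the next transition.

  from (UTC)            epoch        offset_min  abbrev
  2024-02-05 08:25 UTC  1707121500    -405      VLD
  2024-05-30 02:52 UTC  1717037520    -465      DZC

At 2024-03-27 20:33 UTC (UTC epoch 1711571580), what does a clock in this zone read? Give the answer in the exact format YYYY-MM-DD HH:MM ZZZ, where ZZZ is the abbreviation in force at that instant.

Query: 2024-03-27 20:33 UTC
Rule 1/2 (VLD, -06:45): 2024-02-05 08:25 UTC ≤ query < 2024-05-30 02:52 UTC
20·60 + 33 - 405 = 828 min
828 = 0·1440 + 828; 828 = 13·60 + 48 → 13:48, same day
→ 2024-03-27 13:48 VLD

2024-03-27 13:48 VLD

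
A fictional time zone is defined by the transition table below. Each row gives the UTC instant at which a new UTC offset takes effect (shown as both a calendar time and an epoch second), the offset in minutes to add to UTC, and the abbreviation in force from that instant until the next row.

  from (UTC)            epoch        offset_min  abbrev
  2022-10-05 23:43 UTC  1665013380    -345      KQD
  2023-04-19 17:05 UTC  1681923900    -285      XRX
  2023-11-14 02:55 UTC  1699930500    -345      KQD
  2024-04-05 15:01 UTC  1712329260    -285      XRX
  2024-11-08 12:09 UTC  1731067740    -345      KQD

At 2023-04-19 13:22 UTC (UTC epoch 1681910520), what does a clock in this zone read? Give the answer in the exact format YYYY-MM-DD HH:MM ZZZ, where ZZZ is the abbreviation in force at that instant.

Query: 2023-04-19 13:22 UTC
Rule 1/5 (KQD, -05:45): 2022-10-05 23:43 UTC ≤ query < 2023-04-19 17:05 UTC
13·60 + 22 - 345 = 457 min
457 = 0·1440 + 457; 457 = 7·60 + 37 → 07:37, same day
→ 2023-04-19 07:37 KQD

2023-04-19 07:37 KQD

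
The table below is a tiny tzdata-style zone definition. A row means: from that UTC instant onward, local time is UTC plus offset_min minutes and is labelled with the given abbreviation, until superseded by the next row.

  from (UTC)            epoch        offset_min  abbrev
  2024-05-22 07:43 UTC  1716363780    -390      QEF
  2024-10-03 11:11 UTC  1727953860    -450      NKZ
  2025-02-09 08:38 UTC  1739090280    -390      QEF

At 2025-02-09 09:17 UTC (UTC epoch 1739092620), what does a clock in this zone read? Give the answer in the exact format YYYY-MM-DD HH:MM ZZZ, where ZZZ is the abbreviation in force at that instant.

Query: 2025-02-09 09:17 UTC
Rule 3/3 (QEF, -06:30): 2025-02-09 08:38 UTC ≤ query < +∞
9·60 + 17 - 390 = 167 min
167 = 0·1440 + 167; 167 = 2·60 + 47 → 02:47, same day
→ 2025-02-09 02:47 QEF

2025-02-09 02:47 QEF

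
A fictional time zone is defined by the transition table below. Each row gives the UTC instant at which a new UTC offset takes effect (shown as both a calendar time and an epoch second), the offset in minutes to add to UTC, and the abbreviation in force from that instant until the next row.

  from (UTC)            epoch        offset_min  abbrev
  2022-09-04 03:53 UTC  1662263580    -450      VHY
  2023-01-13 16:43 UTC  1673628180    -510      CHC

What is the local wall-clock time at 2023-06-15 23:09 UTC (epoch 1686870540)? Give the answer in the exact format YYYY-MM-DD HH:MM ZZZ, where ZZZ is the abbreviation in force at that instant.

2023-06-15 14:39 CHC

Query: 2023-06-15 23:09 UTC
Rule 2/2 (CHC, -08:30): 2023-01-13 16:43 UTC ≤ query < +∞
23·60 + 9 - 510 = 879 min
879 = 0·1440 + 879; 879 = 14·60 + 39 → 14:39, same day
→ 2023-06-15 14:39 CHC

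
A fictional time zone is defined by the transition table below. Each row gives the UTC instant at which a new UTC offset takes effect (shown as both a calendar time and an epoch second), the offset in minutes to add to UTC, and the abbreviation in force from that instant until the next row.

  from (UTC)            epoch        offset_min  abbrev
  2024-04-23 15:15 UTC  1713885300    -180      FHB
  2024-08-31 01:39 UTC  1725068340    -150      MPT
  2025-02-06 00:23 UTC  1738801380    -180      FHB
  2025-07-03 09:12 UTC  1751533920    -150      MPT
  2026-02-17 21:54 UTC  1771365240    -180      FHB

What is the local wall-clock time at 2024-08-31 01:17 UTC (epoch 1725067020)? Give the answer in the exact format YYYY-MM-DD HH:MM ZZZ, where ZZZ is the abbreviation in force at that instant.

2024-08-30 22:17 FHB

Query: 2024-08-31 01:17 UTC
Rule 1/5 (FHB, -03:00): 2024-04-23 15:15 UTC ≤ query < 2024-08-31 01:39 UTC
1·60 + 17 - 180 = -103 min
-103 = -1·1440 + 1337; 1337 = 22·60 + 17 → 22:17, 2024-08-31 - 1 day = 2024-08-30
→ 2024-08-30 22:17 FHB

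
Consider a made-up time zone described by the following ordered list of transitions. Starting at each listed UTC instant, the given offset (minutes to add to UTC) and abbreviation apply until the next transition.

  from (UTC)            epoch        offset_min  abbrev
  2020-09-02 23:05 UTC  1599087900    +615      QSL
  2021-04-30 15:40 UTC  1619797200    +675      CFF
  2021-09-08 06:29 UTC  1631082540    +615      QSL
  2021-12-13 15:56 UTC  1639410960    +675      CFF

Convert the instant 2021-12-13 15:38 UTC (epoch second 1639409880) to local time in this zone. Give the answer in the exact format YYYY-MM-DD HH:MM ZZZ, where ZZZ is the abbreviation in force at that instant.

Query: 2021-12-13 15:38 UTC
Rule 3/4 (QSL, +10:15): 2021-09-08 06:29 UTC ≤ query < 2021-12-13 15:56 UTC
15·60 + 38 + 615 = 1553 min
1553 = 1·1440 + 113; 113 = 1·60 + 53 → 01:53, 2021-12-13 + 1 day = 2021-12-14
→ 2021-12-14 01:53 QSL

2021-12-14 01:53 QSL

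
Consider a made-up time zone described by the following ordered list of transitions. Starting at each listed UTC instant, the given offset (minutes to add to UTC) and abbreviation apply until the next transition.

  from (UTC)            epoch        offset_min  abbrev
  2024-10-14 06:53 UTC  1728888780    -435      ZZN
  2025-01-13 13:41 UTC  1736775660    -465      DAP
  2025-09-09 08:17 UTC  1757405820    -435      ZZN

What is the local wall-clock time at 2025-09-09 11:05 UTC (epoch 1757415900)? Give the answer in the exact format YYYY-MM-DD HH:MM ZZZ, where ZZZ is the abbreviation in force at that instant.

2025-09-09 03:50 ZZN

Query: 2025-09-09 11:05 UTC
Rule 3/3 (ZZN, -07:15): 2025-09-09 08:17 UTC ≤ query < +∞
11·60 + 5 - 435 = 230 min
230 = 0·1440 + 230; 230 = 3·60 + 50 → 03:50, same day
→ 2025-09-09 03:50 ZZN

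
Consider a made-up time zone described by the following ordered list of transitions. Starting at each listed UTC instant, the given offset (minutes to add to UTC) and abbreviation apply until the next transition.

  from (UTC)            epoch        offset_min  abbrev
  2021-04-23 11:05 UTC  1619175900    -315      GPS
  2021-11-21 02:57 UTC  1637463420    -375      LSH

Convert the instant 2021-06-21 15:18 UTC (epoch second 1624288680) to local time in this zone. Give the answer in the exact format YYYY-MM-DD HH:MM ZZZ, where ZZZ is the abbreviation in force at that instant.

2021-06-21 10:03 GPS

Query: 2021-06-21 15:18 UTC
Rule 1/2 (GPS, -05:15): 2021-04-23 11:05 UTC ≤ query < 2021-11-21 02:57 UTC
15·60 + 18 - 315 = 603 min
603 = 0·1440 + 603; 603 = 10·60 + 3 → 10:03, same day
→ 2021-06-21 10:03 GPS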